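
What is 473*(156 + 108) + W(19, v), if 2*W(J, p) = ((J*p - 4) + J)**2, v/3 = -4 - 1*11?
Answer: 477672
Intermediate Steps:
v = -45 (v = 3*(-4 - 1*11) = 3*(-4 - 11) = 3*(-15) = -45)
W(J, p) = (-4 + J + J*p)**2/2 (W(J, p) = ((J*p - 4) + J)**2/2 = ((-4 + J*p) + J)**2/2 = (-4 + J + J*p)**2/2)
473*(156 + 108) + W(19, v) = 473*(156 + 108) + (-4 + 19 + 19*(-45))**2/2 = 473*264 + (-4 + 19 - 855)**2/2 = 124872 + (1/2)*(-840)**2 = 124872 + (1/2)*705600 = 124872 + 352800 = 477672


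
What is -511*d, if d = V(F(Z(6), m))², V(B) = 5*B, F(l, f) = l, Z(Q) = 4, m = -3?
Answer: -204400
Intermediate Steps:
d = 400 (d = (5*4)² = 20² = 400)
-511*d = -511*400 = -204400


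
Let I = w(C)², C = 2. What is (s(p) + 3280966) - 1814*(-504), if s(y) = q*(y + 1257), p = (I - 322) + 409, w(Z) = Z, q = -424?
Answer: 3623670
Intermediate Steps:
I = 4 (I = 2² = 4)
p = 91 (p = (4 - 322) + 409 = -318 + 409 = 91)
s(y) = -532968 - 424*y (s(y) = -424*(y + 1257) = -424*(1257 + y) = -532968 - 424*y)
(s(p) + 3280966) - 1814*(-504) = ((-532968 - 424*91) + 3280966) - 1814*(-504) = ((-532968 - 38584) + 3280966) + 914256 = (-571552 + 3280966) + 914256 = 2709414 + 914256 = 3623670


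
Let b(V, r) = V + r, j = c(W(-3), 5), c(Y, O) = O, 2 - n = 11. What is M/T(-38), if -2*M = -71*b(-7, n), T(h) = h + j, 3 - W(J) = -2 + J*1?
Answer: 568/33 ≈ 17.212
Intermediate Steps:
n = -9 (n = 2 - 1*11 = 2 - 11 = -9)
W(J) = 5 - J (W(J) = 3 - (-2 + J*1) = 3 - (-2 + J) = 3 + (2 - J) = 5 - J)
j = 5
T(h) = 5 + h (T(h) = h + 5 = 5 + h)
M = -568 (M = -(-71)*(-7 - 9)/2 = -(-71)*(-16)/2 = -½*1136 = -568)
M/T(-38) = -568/(5 - 38) = -568/(-33) = -568*(-1/33) = 568/33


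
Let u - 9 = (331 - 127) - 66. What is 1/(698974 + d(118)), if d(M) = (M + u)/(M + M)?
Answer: 236/164958129 ≈ 1.4307e-6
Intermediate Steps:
u = 147 (u = 9 + ((331 - 127) - 66) = 9 + (204 - 66) = 9 + 138 = 147)
d(M) = (147 + M)/(2*M) (d(M) = (M + 147)/(M + M) = (147 + M)/((2*M)) = (147 + M)*(1/(2*M)) = (147 + M)/(2*M))
1/(698974 + d(118)) = 1/(698974 + (1/2)*(147 + 118)/118) = 1/(698974 + (1/2)*(1/118)*265) = 1/(698974 + 265/236) = 1/(164958129/236) = 236/164958129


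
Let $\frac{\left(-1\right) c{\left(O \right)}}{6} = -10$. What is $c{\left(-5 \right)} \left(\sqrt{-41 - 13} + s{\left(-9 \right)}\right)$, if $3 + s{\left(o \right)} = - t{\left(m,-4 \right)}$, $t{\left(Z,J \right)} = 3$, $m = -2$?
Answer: $-360 + 180 i \sqrt{6} \approx -360.0 + 440.91 i$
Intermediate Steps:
$c{\left(O \right)} = 60$ ($c{\left(O \right)} = \left(-6\right) \left(-10\right) = 60$)
$s{\left(o \right)} = -6$ ($s{\left(o \right)} = -3 - 3 = -6$)
$c{\left(-5 \right)} \left(\sqrt{-41 - 13} + s{\left(-9 \right)}\right) = 60 \left(\sqrt{-41 - 13} - 6\right) = 60 \left(\sqrt{-54} - 6\right) = 60 \left(3 i \sqrt{6} - 6\right) = 60 \left(-6 + 3 i \sqrt{6}\right) = -360 + 180 i \sqrt{6}$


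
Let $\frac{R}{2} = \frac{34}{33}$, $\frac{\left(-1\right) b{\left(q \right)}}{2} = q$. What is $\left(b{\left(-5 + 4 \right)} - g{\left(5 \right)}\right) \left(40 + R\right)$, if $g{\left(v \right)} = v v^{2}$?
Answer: $- \frac{56908}{11} \approx -5173.5$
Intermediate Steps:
$b{\left(q \right)} = - 2 q$
$g{\left(v \right)} = v^{3}$
$R = \frac{68}{33}$ ($R = 2 \cdot \frac{34}{33} = \frac{68}{33} \approx 2.0606$)
$\left(b{\left(-5 + 4 \right)} - g{\left(5 \right)}\right) \left(40 + R\right) = \left(- 2 \left(-5 + 4\right) - 5^{3}\right) \left(40 + \frac{68}{33}\right) = \left(\left(-2\right) \left(-1\right) - 125\right) \frac{1388}{33} = \left(2 - 125\right) \frac{1388}{33} = \left(-123\right) \frac{1388}{33} = - \frac{56908}{11}$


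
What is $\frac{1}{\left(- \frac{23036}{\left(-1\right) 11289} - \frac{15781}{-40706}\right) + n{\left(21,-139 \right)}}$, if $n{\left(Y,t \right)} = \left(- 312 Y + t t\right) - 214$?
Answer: $\frac{459530034}{5770515431995} \approx 7.9634 \cdot 10^{-5}$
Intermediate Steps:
$n{\left(Y,t \right)} = -214 + t^{2} - 312 Y$ ($n{\left(Y,t \right)} = \left(- 312 Y + t^{2}\right) - 214 = \left(t^{2} - 312 Y\right) - 214 = -214 + t^{2} - 312 Y$)
$\frac{1}{\left(- \frac{23036}{\left(-1\right) 11289} - \frac{15781}{-40706}\right) + n{\left(21,-139 \right)}} = \frac{1}{\left(- \frac{23036}{\left(-1\right) 11289} - \frac{15781}{-40706}\right) - \left(6766 - 19321\right)} = \frac{1}{\left(- \frac{23036}{-11289} - - \frac{15781}{40706}\right) - -12555} = \frac{1}{\left(\left(-23036\right) \left(- \frac{1}{11289}\right) + \frac{15781}{40706}\right) + 12555} = \frac{1}{\left(\frac{23036}{11289} + \frac{15781}{40706}\right) + 12555} = \frac{1}{\frac{1115855125}{459530034} + 12555} = \frac{1}{\frac{5770515431995}{459530034}} = \frac{459530034}{5770515431995}$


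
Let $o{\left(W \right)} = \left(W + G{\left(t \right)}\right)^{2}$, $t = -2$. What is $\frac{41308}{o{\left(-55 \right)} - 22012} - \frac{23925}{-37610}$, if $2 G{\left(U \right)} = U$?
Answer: $- \frac{55099279}{35496318} \approx -1.5523$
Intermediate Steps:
$G{\left(U \right)} = \frac{U}{2}$
$o{\left(W \right)} = \left(-1 + W\right)^{2}$ ($o{\left(W \right)} = \left(W + \frac{1}{2} \left(-2\right)\right)^{2} = \left(W - 1\right)^{2} = \left(-1 + W\right)^{2}$)
$\frac{41308}{o{\left(-55 \right)} - 22012} - \frac{23925}{-37610} = \frac{41308}{\left(-1 - 55\right)^{2} - 22012} - \frac{23925}{-37610} = \frac{41308}{\left(-56\right)^{2} - 22012} - - \frac{4785}{7522} = \frac{41308}{3136 - 22012} + \frac{4785}{7522} = \frac{41308}{-18876} + \frac{4785}{7522} = 41308 \left(- \frac{1}{18876}\right) + \frac{4785}{7522} = - \frac{10327}{4719} + \frac{4785}{7522} = - \frac{55099279}{35496318}$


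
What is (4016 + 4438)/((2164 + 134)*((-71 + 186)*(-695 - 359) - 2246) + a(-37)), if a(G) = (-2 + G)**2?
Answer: -2818/94566789 ≈ -2.9799e-5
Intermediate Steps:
(4016 + 4438)/((2164 + 134)*((-71 + 186)*(-695 - 359) - 2246) + a(-37)) = (4016 + 4438)/((2164 + 134)*((-71 + 186)*(-695 - 359) - 2246) + (-2 - 37)**2) = 8454/(2298*(115*(-1054) - 2246) + (-39)**2) = 8454/(2298*(-121210 - 2246) + 1521) = 8454/(2298*(-123456) + 1521) = 8454/(-283701888 + 1521) = 8454/(-283700367) = 8454*(-1/283700367) = -2818/94566789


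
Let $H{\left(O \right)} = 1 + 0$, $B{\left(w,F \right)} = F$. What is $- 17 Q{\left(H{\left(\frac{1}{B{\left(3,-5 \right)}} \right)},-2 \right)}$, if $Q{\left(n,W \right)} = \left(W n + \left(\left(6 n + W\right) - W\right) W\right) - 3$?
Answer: $289$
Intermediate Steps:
$H{\left(O \right)} = 1$
$Q{\left(n,W \right)} = -3 + 7 W n$ ($Q{\left(n,W \right)} = \left(W n + \left(\left(W + 6 n\right) - W\right) W\right) - 3 = \left(W n + 6 n W\right) - 3 = \left(W n + 6 W n\right) - 3 = 7 W n - 3 = -3 + 7 W n$)
$- 17 Q{\left(H{\left(\frac{1}{B{\left(3,-5 \right)}} \right)},-2 \right)} = - 17 \left(-3 + 7 \left(-2\right) 1\right) = - 17 \left(-3 - 14\right) = \left(-17\right) \left(-17\right) = 289$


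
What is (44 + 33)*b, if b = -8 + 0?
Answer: -616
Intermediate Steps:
b = -8
(44 + 33)*b = (44 + 33)*(-8) = 77*(-8) = -616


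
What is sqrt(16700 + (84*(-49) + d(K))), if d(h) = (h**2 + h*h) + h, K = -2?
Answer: sqrt(12590) ≈ 112.21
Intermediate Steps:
d(h) = h + 2*h**2 (d(h) = (h**2 + h**2) + h = 2*h**2 + h = h + 2*h**2)
sqrt(16700 + (84*(-49) + d(K))) = sqrt(16700 + (84*(-49) - 2*(1 + 2*(-2)))) = sqrt(16700 + (-4116 - 2*(1 - 4))) = sqrt(16700 + (-4116 - 2*(-3))) = sqrt(16700 + (-4116 + 6)) = sqrt(16700 - 4110) = sqrt(12590)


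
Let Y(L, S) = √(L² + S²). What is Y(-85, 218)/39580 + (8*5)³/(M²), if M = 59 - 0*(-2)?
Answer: 64000/3481 + √54749/39580 ≈ 18.391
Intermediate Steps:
M = 59 (M = 59 - 1*0 = 59 + 0 = 59)
Y(-85, 218)/39580 + (8*5)³/(M²) = √((-85)² + 218²)/39580 + (8*5)³/(59²) = √(7225 + 47524)*(1/39580) + 40³/3481 = √54749*(1/39580) + 64000*(1/3481) = √54749/39580 + 64000/3481 = 64000/3481 + √54749/39580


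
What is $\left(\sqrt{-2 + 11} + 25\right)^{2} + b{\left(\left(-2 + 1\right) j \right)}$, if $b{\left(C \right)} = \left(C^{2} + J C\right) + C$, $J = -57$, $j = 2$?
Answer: $900$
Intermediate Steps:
$b{\left(C \right)} = C^{2} - 56 C$ ($b{\left(C \right)} = \left(C^{2} - 57 C\right) + C = C^{2} - 56 C$)
$\left(\sqrt{-2 + 11} + 25\right)^{2} + b{\left(\left(-2 + 1\right) j \right)} = \left(\sqrt{-2 + 11} + 25\right)^{2} + \left(-2 + 1\right) 2 \left(-56 + \left(-2 + 1\right) 2\right) = \left(\sqrt{9} + 25\right)^{2} + \left(-1\right) 2 \left(-56 - 2\right) = \left(3 + 25\right)^{2} - 2 \left(-56 - 2\right) = 28^{2} - -116 = 784 + 116 = 900$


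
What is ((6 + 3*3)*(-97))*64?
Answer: -93120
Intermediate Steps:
((6 + 3*3)*(-97))*64 = ((6 + 9)*(-97))*64 = (15*(-97))*64 = -1455*64 = -93120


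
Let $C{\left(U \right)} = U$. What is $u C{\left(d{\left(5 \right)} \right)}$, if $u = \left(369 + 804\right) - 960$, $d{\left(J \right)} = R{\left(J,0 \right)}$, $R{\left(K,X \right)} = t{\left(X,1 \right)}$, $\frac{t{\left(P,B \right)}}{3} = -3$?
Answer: $-1917$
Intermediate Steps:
$t{\left(P,B \right)} = -9$ ($t{\left(P,B \right)} = 3 \left(-3\right) = -9$)
$R{\left(K,X \right)} = -9$
$d{\left(J \right)} = -9$
$u = 213$ ($u = 1173 - 960 = 213$)
$u C{\left(d{\left(5 \right)} \right)} = 213 \left(-9\right) = -1917$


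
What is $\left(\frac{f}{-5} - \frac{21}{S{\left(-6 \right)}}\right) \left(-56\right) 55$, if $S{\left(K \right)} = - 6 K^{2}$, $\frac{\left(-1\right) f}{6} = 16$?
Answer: $- \frac{534919}{9} \approx -59435.0$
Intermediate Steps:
$f = -96$ ($f = \left(-6\right) 16 = -96$)
$\left(\frac{f}{-5} - \frac{21}{S{\left(-6 \right)}}\right) \left(-56\right) 55 = \left(- \frac{96}{-5} - \frac{21}{\left(-6\right) \left(-6\right)^{2}}\right) \left(-56\right) 55 = \left(\left(-96\right) \left(- \frac{1}{5}\right) - \frac{21}{\left(-6\right) 36}\right) \left(-56\right) 55 = \left(\frac{96}{5} - \frac{21}{-216}\right) \left(-56\right) 55 = \left(\frac{96}{5} - - \frac{7}{72}\right) \left(-56\right) 55 = \left(\frac{96}{5} + \frac{7}{72}\right) \left(-56\right) 55 = \frac{6947}{360} \left(-56\right) 55 = \left(- \frac{48629}{45}\right) 55 = - \frac{534919}{9}$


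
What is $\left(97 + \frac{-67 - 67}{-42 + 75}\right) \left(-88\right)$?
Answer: $- \frac{24536}{3} \approx -8178.7$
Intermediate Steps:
$\left(97 + \frac{-67 - 67}{-42 + 75}\right) \left(-88\right) = \left(97 - \frac{134}{33}\right) \left(-88\right) = \frac{3067}{33} \left(-88\right) = - \frac{24536}{3}$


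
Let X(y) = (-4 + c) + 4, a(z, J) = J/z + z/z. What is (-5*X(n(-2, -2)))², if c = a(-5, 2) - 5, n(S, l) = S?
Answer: 484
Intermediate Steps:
a(z, J) = 1 + J/z (a(z, J) = J/z + 1 = 1 + J/z)
c = -22/5 (c = (2 - 5)/(-5) - 5 = -⅕*(-3) - 5 = ⅗ - 5 = -22/5 ≈ -4.4000)
X(y) = -22/5 (X(y) = (-4 - 22/5) + 4 = -42/5 + 4 = -22/5)
(-5*X(n(-2, -2)))² = (-5*(-22/5))² = 22² = 484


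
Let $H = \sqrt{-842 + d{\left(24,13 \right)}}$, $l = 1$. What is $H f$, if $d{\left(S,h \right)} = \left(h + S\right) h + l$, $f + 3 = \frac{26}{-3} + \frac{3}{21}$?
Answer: $- \frac{484 i \sqrt{10}}{7} \approx - 218.65 i$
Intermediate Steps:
$f = - \frac{242}{21}$ ($f = -3 + \left(\frac{26}{-3} + \frac{3}{21}\right) = -3 + \left(26 \left(- \frac{1}{3}\right) + 3 \cdot \frac{1}{21}\right) = -3 + \left(- \frac{26}{3} + \frac{1}{7}\right) = -3 - \frac{179}{21} = - \frac{242}{21} \approx -11.524$)
$d{\left(S,h \right)} = 1 + h \left(S + h\right)$ ($d{\left(S,h \right)} = \left(h + S\right) h + 1 = \left(S + h\right) h + 1 = h \left(S + h\right) + 1 = 1 + h \left(S + h\right)$)
$H = 6 i \sqrt{10}$ ($H = \sqrt{-842 + \left(1 + 13^{2} + 24 \cdot 13\right)} = \sqrt{-842 + \left(1 + 169 + 312\right)} = \sqrt{-842 + 482} = \sqrt{-360} = 6 i \sqrt{10} \approx 18.974 i$)
$H f = 6 i \sqrt{10} \left(- \frac{242}{21}\right) = - \frac{484 i \sqrt{10}}{7}$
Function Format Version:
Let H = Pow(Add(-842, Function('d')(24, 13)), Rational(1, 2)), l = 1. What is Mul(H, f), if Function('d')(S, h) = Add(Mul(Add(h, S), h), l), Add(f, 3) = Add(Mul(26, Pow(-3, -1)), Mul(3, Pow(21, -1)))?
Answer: Mul(Rational(-484, 7), I, Pow(10, Rational(1, 2))) ≈ Mul(-218.65, I)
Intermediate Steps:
f = Rational(-242, 21) (f = Add(-3, Add(Mul(26, Pow(-3, -1)), Mul(3, Pow(21, -1)))) = Add(-3, Add(Mul(26, Rational(-1, 3)), Mul(3, Rational(1, 21)))) = Add(-3, Add(Rational(-26, 3), Rational(1, 7))) = Add(-3, Rational(-179, 21)) = Rational(-242, 21) ≈ -11.524)
Function('d')(S, h) = Add(1, Mul(h, Add(S, h))) (Function('d')(S, h) = Add(Mul(Add(h, S), h), 1) = Add(Mul(Add(S, h), h), 1) = Add(Mul(h, Add(S, h)), 1) = Add(1, Mul(h, Add(S, h))))
H = Mul(6, I, Pow(10, Rational(1, 2))) (H = Pow(Add(-842, Add(1, Pow(13, 2), Mul(24, 13))), Rational(1, 2)) = Pow(Add(-842, Add(1, 169, 312)), Rational(1, 2)) = Pow(Add(-842, 482), Rational(1, 2)) = Pow(-360, Rational(1, 2)) = Mul(6, I, Pow(10, Rational(1, 2))) ≈ Mul(18.974, I))
Mul(H, f) = Mul(Mul(6, I, Pow(10, Rational(1, 2))), Rational(-242, 21)) = Mul(Rational(-484, 7), I, Pow(10, Rational(1, 2)))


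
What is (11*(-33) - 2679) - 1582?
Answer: -4624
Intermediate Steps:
(11*(-33) - 2679) - 1582 = (-363 - 2679) - 1582 = -3042 - 1582 = -4624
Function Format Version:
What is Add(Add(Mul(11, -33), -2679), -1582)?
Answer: -4624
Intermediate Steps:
Add(Add(Mul(11, -33), -2679), -1582) = Add(Add(-363, -2679), -1582) = Add(-3042, -1582) = -4624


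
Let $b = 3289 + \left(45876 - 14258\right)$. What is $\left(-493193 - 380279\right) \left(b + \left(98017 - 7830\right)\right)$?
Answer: $-109266106368$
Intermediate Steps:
$b = 34907$ ($b = 3289 + 31618 = 34907$)
$\left(-493193 - 380279\right) \left(b + \left(98017 - 7830\right)\right) = \left(-493193 - 380279\right) \left(34907 + \left(98017 - 7830\right)\right) = - 873472 \left(34907 + \left(98017 - 7830\right)\right) = - 873472 \left(34907 + 90187\right) = \left(-873472\right) 125094 = -109266106368$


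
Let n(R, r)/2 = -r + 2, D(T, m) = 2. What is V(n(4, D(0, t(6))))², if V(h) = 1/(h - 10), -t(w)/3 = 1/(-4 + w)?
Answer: 1/100 ≈ 0.010000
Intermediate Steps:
t(w) = -3/(-4 + w)
n(R, r) = 4 - 2*r (n(R, r) = 2*(-r + 2) = 2*(2 - r) = 4 - 2*r)
V(h) = 1/(-10 + h)
V(n(4, D(0, t(6))))² = (1/(-10 + (4 - 2*2)))² = (1/(-10 + (4 - 4)))² = (1/(-10 + 0))² = (1/(-10))² = (-⅒)² = 1/100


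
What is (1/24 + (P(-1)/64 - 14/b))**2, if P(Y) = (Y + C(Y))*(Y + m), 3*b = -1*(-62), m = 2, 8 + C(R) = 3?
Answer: 4713241/8856576 ≈ 0.53217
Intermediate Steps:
C(R) = -5 (C(R) = -8 + 3 = -5)
b = 62/3 (b = (-1*(-62))/3 = (1/3)*62 = 62/3 ≈ 20.667)
P(Y) = (-5 + Y)*(2 + Y) (P(Y) = (Y - 5)*(Y + 2) = (-5 + Y)*(2 + Y))
(1/24 + (P(-1)/64 - 14/b))**2 = (1/24 + ((-10 + (-1)**2 - 3*(-1))/64 - 14/62/3))**2 = (1/24 + ((-10 + 1 + 3)*(1/64) - 14*3/62))**2 = (1/24 + (-6*1/64 - 21/31))**2 = (1/24 + (-3/32 - 21/31))**2 = (1/24 - 765/992)**2 = (-2171/2976)**2 = 4713241/8856576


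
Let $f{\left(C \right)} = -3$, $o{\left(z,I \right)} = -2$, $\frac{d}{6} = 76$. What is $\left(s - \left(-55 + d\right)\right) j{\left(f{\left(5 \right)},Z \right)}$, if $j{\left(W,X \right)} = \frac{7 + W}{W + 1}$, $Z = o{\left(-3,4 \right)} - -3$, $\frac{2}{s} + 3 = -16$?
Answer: $\frac{15242}{19} \approx 802.21$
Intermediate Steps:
$d = 456$ ($d = 6 \cdot 76 = 456$)
$s = - \frac{2}{19}$ ($s = \frac{2}{-3 - 16} = \frac{2}{-19} = 2 \left(- \frac{1}{19}\right) = - \frac{2}{19} \approx -0.10526$)
$Z = 1$ ($Z = -2 - -3 = -2 + 3 = 1$)
$j{\left(W,X \right)} = \frac{7 + W}{1 + W}$
$\left(s - \left(-55 + d\right)\right) j{\left(f{\left(5 \right)},Z \right)} = \left(- \frac{2}{19} + \left(55 - 456\right)\right) \frac{7 - 3}{1 - 3} = \left(- \frac{2}{19} + \left(55 - 456\right)\right) \frac{1}{-2} \cdot 4 = \left(- \frac{2}{19} - 401\right) \left(\left(- \frac{1}{2}\right) 4\right) = \left(- \frac{7621}{19}\right) \left(-2\right) = \frac{15242}{19}$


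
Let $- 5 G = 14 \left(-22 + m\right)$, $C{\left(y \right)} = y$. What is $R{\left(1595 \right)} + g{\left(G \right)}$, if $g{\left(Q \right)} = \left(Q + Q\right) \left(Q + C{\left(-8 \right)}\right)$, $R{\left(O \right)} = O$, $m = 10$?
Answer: $\frac{82883}{25} \approx 3315.3$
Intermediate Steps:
$G = \frac{168}{5}$ ($G = - \frac{14 \left(-22 + 10\right)}{5} = - \frac{14 \left(-12\right)}{5} = \left(- \frac{1}{5}\right) \left(-168\right) = \frac{168}{5} \approx 33.6$)
$g{\left(Q \right)} = 2 Q \left(-8 + Q\right)$ ($g{\left(Q \right)} = \left(Q + Q\right) \left(Q - 8\right) = 2 Q \left(-8 + Q\right)$)
$R{\left(1595 \right)} + g{\left(G \right)} = 1595 + 2 \cdot \frac{168}{5} \left(-8 + \frac{168}{5}\right) = 1595 + 2 \cdot \frac{168}{5} \cdot \frac{128}{5} = 1595 + \frac{43008}{25} = \frac{82883}{25}$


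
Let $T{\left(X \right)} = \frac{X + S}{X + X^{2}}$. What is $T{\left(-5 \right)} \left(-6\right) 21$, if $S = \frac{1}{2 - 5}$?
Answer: $\frac{168}{5} \approx 33.6$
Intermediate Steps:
$S = - \frac{1}{3}$ ($S = \frac{1}{-3} = - \frac{1}{3} \approx -0.33333$)
$T{\left(X \right)} = \frac{- \frac{1}{3} + X}{X + X^{2}}$ ($T{\left(X \right)} = \frac{X - \frac{1}{3}}{X + X^{2}} = \frac{- \frac{1}{3} + X}{X + X^{2}}$)
$T{\left(-5 \right)} \left(-6\right) 21 = \frac{- \frac{1}{3} - 5}{\left(-5\right) \left(1 - 5\right)} \left(-6\right) 21 = \left(- \frac{1}{5}\right) \frac{1}{-4} \left(- \frac{16}{3}\right) \left(-6\right) 21 = \left(- \frac{1}{5}\right) \left(- \frac{1}{4}\right) \left(- \frac{16}{3}\right) \left(-6\right) 21 = \left(- \frac{4}{15}\right) \left(-6\right) 21 = \frac{8}{5} \cdot 21 = \frac{168}{5}$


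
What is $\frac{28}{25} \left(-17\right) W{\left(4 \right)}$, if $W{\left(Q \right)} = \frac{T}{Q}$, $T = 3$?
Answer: $- \frac{357}{25} \approx -14.28$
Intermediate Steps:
$W{\left(Q \right)} = \frac{3}{Q}$
$\frac{28}{25} \left(-17\right) W{\left(4 \right)} = \frac{28}{25} \left(-17\right) \frac{3}{4} = \left(- \frac{476}{25}\right) \frac{3}{4} = - \frac{357}{25}$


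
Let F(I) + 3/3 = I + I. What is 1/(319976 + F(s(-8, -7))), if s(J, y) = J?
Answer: 1/319959 ≈ 3.1254e-6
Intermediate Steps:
F(I) = -1 + 2*I (F(I) = -1 + (I + I) = -1 + 2*I)
1/(319976 + F(s(-8, -7))) = 1/(319976 + (-1 + 2*(-8))) = 1/(319976 + (-1 - 16)) = 1/(319976 - 17) = 1/319959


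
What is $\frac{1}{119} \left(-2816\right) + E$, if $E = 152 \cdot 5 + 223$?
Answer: $\frac{114161}{119} \approx 959.34$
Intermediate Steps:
$E = 983$ ($E = 760 + 223 = 983$)
$\frac{1}{119} \left(-2816\right) + E = \frac{1}{119} \left(-2816\right) + 983 = - \frac{2816}{119} + 983 = \frac{114161}{119}$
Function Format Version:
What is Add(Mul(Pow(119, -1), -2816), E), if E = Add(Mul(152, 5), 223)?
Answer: Rational(114161, 119) ≈ 959.34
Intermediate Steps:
E = 983 (E = Add(760, 223) = 983)
Add(Mul(Pow(119, -1), -2816), E) = Add(Mul(Pow(119, -1), -2816), 983) = Add(Mul(Rational(1, 119), -2816), 983) = Add(Rational(-2816, 119), 983) = Rational(114161, 119)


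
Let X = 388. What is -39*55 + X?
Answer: -1757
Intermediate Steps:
-39*55 + X = -39*55 + 388 = -2145 + 388 = -1757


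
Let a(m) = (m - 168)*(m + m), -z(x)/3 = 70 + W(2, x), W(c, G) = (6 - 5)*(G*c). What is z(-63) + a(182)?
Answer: 5264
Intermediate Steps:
W(c, G) = G*c (W(c, G) = 1*(G*c) = G*c)
z(x) = -210 - 6*x (z(x) = -3*(70 + x*2) = -3*(70 + 2*x) = -210 - 6*x)
a(m) = 2*m*(-168 + m) (a(m) = (-168 + m)*(2*m) = 2*m*(-168 + m))
z(-63) + a(182) = (-210 - 6*(-63)) + 2*182*(-168 + 182) = (-210 + 378) + 2*182*14 = 168 + 5096 = 5264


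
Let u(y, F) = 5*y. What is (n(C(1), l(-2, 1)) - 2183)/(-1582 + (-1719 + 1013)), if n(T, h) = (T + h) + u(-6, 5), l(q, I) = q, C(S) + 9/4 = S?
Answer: 8865/9152 ≈ 0.96864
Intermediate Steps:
C(S) = -9/4 + S
n(T, h) = -30 + T + h (n(T, h) = (T + h) + 5*(-6) = (T + h) - 30 = -30 + T + h)
(n(C(1), l(-2, 1)) - 2183)/(-1582 + (-1719 + 1013)) = ((-30 + (-9/4 + 1) - 2) - 2183)/(-1582 + (-1719 + 1013)) = ((-30 - 5/4 - 2) - 2183)/(-1582 - 706) = (-133/4 - 2183)/(-2288) = -8865/4*(-1/2288) = 8865/9152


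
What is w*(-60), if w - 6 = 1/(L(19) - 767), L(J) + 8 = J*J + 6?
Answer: -12235/34 ≈ -359.85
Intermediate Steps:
L(J) = -2 + J² (L(J) = -8 + (J*J + 6) = -8 + (J² + 6) = -8 + (6 + J²) = -2 + J²)
w = 2447/408 (w = 6 + 1/((-2 + 19²) - 767) = 6 + 1/((-2 + 361) - 767) = 6 + 1/(359 - 767) = 6 + 1/(-408) = 6 - 1/408 = 2447/408 ≈ 5.9976)
w*(-60) = (2447/408)*(-60) = -12235/34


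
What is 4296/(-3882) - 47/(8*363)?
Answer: -2109673/1878888 ≈ -1.1228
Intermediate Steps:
4296/(-3882) - 47/(8*363) = 4296*(-1/3882) - 47/2904 = -716/647 - 47*1/2904 = -716/647 - 47/2904 = -2109673/1878888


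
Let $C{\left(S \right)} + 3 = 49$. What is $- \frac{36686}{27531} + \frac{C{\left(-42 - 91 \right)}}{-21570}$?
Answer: $- \frac{132097241}{98973945} \approx -1.3347$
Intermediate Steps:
$C{\left(S \right)} = 46$ ($C{\left(S \right)} = -3 + 49 = 46$)
$- \frac{36686}{27531} + \frac{C{\left(-42 - 91 \right)}}{-21570} = - \frac{36686}{27531} + \frac{46}{-21570} = \left(-36686\right) \frac{1}{27531} + 46 \left(- \frac{1}{21570}\right) = - \frac{36686}{27531} - \frac{23}{10785} = - \frac{132097241}{98973945}$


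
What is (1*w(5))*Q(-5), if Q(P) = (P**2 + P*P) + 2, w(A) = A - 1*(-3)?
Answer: 416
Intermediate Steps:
w(A) = 3 + A (w(A) = A + 3 = 3 + A)
Q(P) = 2 + 2*P**2 (Q(P) = (P**2 + P**2) + 2 = 2*P**2 + 2 = 2 + 2*P**2)
(1*w(5))*Q(-5) = (1*(3 + 5))*(2 + 2*(-5)**2) = (1*8)*(2 + 2*25) = 8*(2 + 50) = 8*52 = 416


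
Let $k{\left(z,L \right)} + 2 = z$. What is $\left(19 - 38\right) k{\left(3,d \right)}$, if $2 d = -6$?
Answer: $-19$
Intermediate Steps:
$d = -3$ ($d = \frac{1}{2} \left(-6\right) = -3$)
$k{\left(z,L \right)} = -2 + z$
$\left(19 - 38\right) k{\left(3,d \right)} = \left(19 - 38\right) \left(-2 + 3\right) = \left(-19\right) 1 = -19$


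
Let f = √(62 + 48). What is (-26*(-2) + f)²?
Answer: (52 + √110)² ≈ 3904.8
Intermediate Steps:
f = √110 ≈ 10.488
(-26*(-2) + f)² = (-26*(-2) + √110)² = (52 + √110)²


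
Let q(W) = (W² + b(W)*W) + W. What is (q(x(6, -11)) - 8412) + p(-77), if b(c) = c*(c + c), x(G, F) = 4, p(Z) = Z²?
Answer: -2335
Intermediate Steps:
b(c) = 2*c² (b(c) = c*(2*c) = 2*c²)
q(W) = W + W² + 2*W³ (q(W) = (W² + (2*W²)*W) + W = (W² + 2*W³) + W = W + W² + 2*W³)
(q(x(6, -11)) - 8412) + p(-77) = (4*(1 + 4 + 2*4²) - 8412) + (-77)² = (4*(1 + 4 + 2*16) - 8412) + 5929 = (4*(1 + 4 + 32) - 8412) + 5929 = (4*37 - 8412) + 5929 = (148 - 8412) + 5929 = -8264 + 5929 = -2335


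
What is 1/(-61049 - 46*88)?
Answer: -1/65097 ≈ -1.5362e-5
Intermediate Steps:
1/(-61049 - 46*88) = 1/(-61049 - 4048) = 1/(-65097) = -1/65097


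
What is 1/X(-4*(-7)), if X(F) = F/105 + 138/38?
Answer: 285/1111 ≈ 0.25653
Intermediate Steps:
X(F) = 69/19 + F/105 (X(F) = F*(1/105) + 138*(1/38) = F/105 + 69/19 = 69/19 + F/105)
1/X(-4*(-7)) = 1/(69/19 + (-4*(-7))/105) = 1/(69/19 + (1/105)*28) = 1/(69/19 + 4/15) = 1/(1111/285) = 285/1111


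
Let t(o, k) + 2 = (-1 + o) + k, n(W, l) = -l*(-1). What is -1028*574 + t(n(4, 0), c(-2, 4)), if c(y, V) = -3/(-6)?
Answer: -1180149/2 ≈ -5.9007e+5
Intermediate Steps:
n(W, l) = l
c(y, V) = ½ (c(y, V) = -3*(-⅙) = ½)
t(o, k) = -3 + k + o (t(o, k) = -2 + ((-1 + o) + k) = -2 + (-1 + k + o) = -3 + k + o)
-1028*574 + t(n(4, 0), c(-2, 4)) = -1028*574 + (-3 + ½ + 0) = -590072 - 5/2 = -1180149/2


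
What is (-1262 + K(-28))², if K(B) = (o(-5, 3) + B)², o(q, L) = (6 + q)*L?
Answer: 405769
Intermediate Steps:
o(q, L) = L*(6 + q)
K(B) = (3 + B)² (K(B) = (3*(6 - 5) + B)² = (3*1 + B)² = (3 + B)²)
(-1262 + K(-28))² = (-1262 + (3 - 28)²)² = (-1262 + (-25)²)² = (-1262 + 625)² = (-637)² = 405769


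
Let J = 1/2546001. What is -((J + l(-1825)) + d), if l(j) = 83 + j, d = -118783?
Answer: 306856770524/2546001 ≈ 1.2053e+5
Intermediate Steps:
J = 1/2546001 ≈ 3.9277e-7
-((J + l(-1825)) + d) = -((1/2546001 + (83 - 1825)) - 118783) = -((1/2546001 - 1742) - 118783) = -(-4435133741/2546001 - 118783) = -1*(-306856770524/2546001) = 306856770524/2546001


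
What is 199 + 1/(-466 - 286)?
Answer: 149647/752 ≈ 199.00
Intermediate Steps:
199 + 1/(-466 - 286) = 199 + 1/(-752) = 199 - 1/752 = 149647/752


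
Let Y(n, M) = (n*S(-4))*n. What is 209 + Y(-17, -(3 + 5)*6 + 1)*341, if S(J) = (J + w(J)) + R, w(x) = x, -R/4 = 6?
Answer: -3153359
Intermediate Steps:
R = -24 (R = -4*6 = -24)
S(J) = -24 + 2*J (S(J) = (J + J) - 24 = 2*J - 24 = -24 + 2*J)
Y(n, M) = -32*n² (Y(n, M) = (n*(-24 + 2*(-4)))*n = (n*(-24 - 8))*n = (n*(-32))*n = (-32*n)*n = -32*n²)
209 + Y(-17, -(3 + 5)*6 + 1)*341 = 209 - 32*(-17)²*341 = 209 - 32*289*341 = 209 - 9248*341 = 209 - 3153568 = -3153359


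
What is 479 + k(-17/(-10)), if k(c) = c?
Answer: 4807/10 ≈ 480.70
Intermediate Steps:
479 + k(-17/(-10)) = 479 - 17/(-10) = 479 - 17*(-⅒) = 479 + 17/10 = 4807/10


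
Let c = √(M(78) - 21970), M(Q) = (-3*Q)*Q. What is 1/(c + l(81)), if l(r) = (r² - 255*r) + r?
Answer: -14013/196404391 - 13*I*√238/196404391 ≈ -7.1348e-5 - 1.0211e-6*I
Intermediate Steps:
l(r) = r² - 254*r
M(Q) = -3*Q²
c = 13*I*√238 (c = √(-3*78² - 21970) = √(-3*6084 - 21970) = √(-18252 - 21970) = √(-40222) = 13*I*√238 ≈ 200.55*I)
1/(c + l(81)) = 1/(13*I*√238 + 81*(-254 + 81)) = 1/(13*I*√238 + 81*(-173)) = 1/(13*I*√238 - 14013) = 1/(-14013 + 13*I*√238)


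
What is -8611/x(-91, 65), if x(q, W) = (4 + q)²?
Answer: -8611/7569 ≈ -1.1377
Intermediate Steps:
-8611/x(-91, 65) = -8611/(4 - 91)² = -8611/((-87)²) = -8611/7569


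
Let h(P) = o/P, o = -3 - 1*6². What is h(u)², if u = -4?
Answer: 1521/16 ≈ 95.063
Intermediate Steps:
o = -39 (o = -3 - 1*36 = -3 - 36 = -39)
h(P) = -39/P
h(u)² = (-39/(-4))² = (-39*(-¼))² = (39/4)² = 1521/16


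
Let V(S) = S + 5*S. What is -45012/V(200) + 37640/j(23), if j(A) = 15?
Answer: 741547/300 ≈ 2471.8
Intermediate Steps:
V(S) = 6*S
-45012/V(200) + 37640/j(23) = -45012/(6*200) + 37640/15 = -45012/1200 + 37640*(1/15) = -45012*1/1200 + 7528/3 = -3751/100 + 7528/3 = 741547/300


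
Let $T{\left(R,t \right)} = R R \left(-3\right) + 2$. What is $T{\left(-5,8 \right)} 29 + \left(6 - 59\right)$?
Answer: $-2170$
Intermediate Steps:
$T{\left(R,t \right)} = 2 - 3 R^{2}$ ($T{\left(R,t \right)} = R^{2} \left(-3\right) + 2 = - 3 R^{2} + 2 = 2 - 3 R^{2}$)
$T{\left(-5,8 \right)} 29 + \left(6 - 59\right) = \left(2 - 3 \left(-5\right)^{2}\right) 29 + \left(6 - 59\right) = \left(2 - 75\right) 29 - 53 = \left(-73\right) 29 - 53 = -2117 - 53 = -2170$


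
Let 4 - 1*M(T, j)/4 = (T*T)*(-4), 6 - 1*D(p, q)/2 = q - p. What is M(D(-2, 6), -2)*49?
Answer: 13328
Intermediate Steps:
D(p, q) = 12 - 2*q + 2*p (D(p, q) = 12 - 2*(q - p) = 12 + (-2*q + 2*p) = 12 - 2*q + 2*p)
M(T, j) = 16 + 16*T² (M(T, j) = 16 - 4*T*T*(-4) = 16 - 4*T²*(-4) = 16 - (-16)*T² = 16 + 16*T²)
M(D(-2, 6), -2)*49 = (16 + 16*(12 - 2*6 + 2*(-2))²)*49 = (16 + 16*(12 - 12 - 4)²)*49 = (16 + 16*(-4)²)*49 = (16 + 16*16)*49 = (16 + 256)*49 = 272*49 = 13328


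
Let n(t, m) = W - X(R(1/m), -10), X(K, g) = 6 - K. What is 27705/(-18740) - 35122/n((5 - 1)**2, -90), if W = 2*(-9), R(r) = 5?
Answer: 131531977/71212 ≈ 1847.0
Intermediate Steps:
W = -18
n(t, m) = -19 (n(t, m) = -18 - (6 - 1*5) = -18 - (6 - 5) = -18 - 1*1 = -18 - 1 = -19)
27705/(-18740) - 35122/n((5 - 1)**2, -90) = 27705/(-18740) - 35122/(-19) = 27705*(-1/18740) - 35122*(-1/19) = -5541/3748 + 35122/19 = 131531977/71212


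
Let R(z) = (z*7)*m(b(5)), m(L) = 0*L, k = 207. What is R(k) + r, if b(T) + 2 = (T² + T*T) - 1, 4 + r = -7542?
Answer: -7546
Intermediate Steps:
r = -7546 (r = -4 - 7542 = -7546)
b(T) = -3 + 2*T² (b(T) = -2 + ((T² + T*T) - 1) = -2 + ((T² + T²) - 1) = -2 + (2*T² - 1) = -2 + (-1 + 2*T²) = -3 + 2*T²)
m(L) = 0
R(z) = 0 (R(z) = (z*7)*0 = (7*z)*0 = 0)
R(k) + r = 0 - 7546 = -7546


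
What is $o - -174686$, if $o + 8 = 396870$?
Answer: $571548$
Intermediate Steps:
$o = 396862$ ($o = -8 + 396870 = 396862$)
$o - -174686 = 396862 - -174686 = 396862 + 174686 = 571548$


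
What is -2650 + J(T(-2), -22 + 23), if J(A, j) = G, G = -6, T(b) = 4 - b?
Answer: -2656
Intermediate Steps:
J(A, j) = -6
-2650 + J(T(-2), -22 + 23) = -2650 - 6 = -2656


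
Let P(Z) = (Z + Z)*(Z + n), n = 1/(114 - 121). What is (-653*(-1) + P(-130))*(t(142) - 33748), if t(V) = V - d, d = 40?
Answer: -8123187426/7 ≈ -1.1605e+9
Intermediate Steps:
n = -⅐ (n = 1/(-7) = -⅐ ≈ -0.14286)
t(V) = -40 + V (t(V) = V - 1*40 = V - 40 = -40 + V)
P(Z) = 2*Z*(-⅐ + Z) (P(Z) = (Z + Z)*(Z - ⅐) = (2*Z)*(-⅐ + Z) = 2*Z*(-⅐ + Z))
(-653*(-1) + P(-130))*(t(142) - 33748) = (-653*(-1) + (2/7)*(-130)*(-1 + 7*(-130)))*((-40 + 142) - 33748) = (653 + (2/7)*(-130)*(-1 - 910))*(102 - 33748) = (653 + (2/7)*(-130)*(-911))*(-33646) = (653 + 236860/7)*(-33646) = (241431/7)*(-33646) = -8123187426/7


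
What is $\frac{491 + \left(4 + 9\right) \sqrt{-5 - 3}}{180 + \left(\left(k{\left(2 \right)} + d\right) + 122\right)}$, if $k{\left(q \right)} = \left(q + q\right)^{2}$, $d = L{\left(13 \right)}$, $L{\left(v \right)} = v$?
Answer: $\frac{491}{331} + \frac{26 i \sqrt{2}}{331} \approx 1.4834 + 0.11109 i$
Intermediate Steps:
$d = 13$
$k{\left(q \right)} = 4 q^{2}$ ($k{\left(q \right)} = \left(2 q\right)^{2} = 4 q^{2}$)
$\frac{491 + \left(4 + 9\right) \sqrt{-5 - 3}}{180 + \left(\left(k{\left(2 \right)} + d\right) + 122\right)} = \frac{491 + \left(4 + 9\right) \sqrt{-5 - 3}}{180 + \left(\left(4 \cdot 2^{2} + 13\right) + 122\right)} = \frac{491 + 13 \sqrt{-8}}{180 + \left(\left(4 \cdot 4 + 13\right) + 122\right)} = \frac{491 + 13 \cdot 2 i \sqrt{2}}{180 + \left(\left(16 + 13\right) + 122\right)} = \frac{491 + 26 i \sqrt{2}}{180 + \left(29 + 122\right)} = \frac{491 + 26 i \sqrt{2}}{180 + 151} = \frac{491 + 26 i \sqrt{2}}{331} = \left(491 + 26 i \sqrt{2}\right) \frac{1}{331} = \frac{491}{331} + \frac{26 i \sqrt{2}}{331}$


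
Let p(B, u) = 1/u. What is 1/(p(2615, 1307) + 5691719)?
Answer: 1307/7439076734 ≈ 1.7569e-7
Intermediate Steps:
1/(p(2615, 1307) + 5691719) = 1/(1/1307 + 5691719) = 1/(7439076734/1307) = 1307/7439076734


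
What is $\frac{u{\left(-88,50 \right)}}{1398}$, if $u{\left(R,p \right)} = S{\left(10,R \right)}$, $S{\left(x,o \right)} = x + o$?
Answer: $- \frac{13}{233} \approx -0.055794$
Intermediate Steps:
$S{\left(x,o \right)} = o + x$
$u{\left(R,p \right)} = 10 + R$ ($u{\left(R,p \right)} = R + 10 = 10 + R$)
$\frac{u{\left(-88,50 \right)}}{1398} = \frac{10 - 88}{1398} = \left(-78\right) \frac{1}{1398} = - \frac{13}{233}$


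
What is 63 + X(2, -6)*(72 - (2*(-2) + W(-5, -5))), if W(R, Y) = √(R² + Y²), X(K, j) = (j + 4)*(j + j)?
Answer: 1887 - 120*√2 ≈ 1717.3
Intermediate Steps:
X(K, j) = 2*j*(4 + j) (X(K, j) = (4 + j)*(2*j) = 2*j*(4 + j))
63 + X(2, -6)*(72 - (2*(-2) + W(-5, -5))) = 63 + (2*(-6)*(4 - 6))*(72 - (2*(-2) + √((-5)² + (-5)²))) = 63 + (2*(-6)*(-2))*(72 - (-4 + √(25 + 25))) = 63 + 24*(72 - (-4 + √50)) = 63 + 24*(72 - (-4 + 5*√2)) = 63 + 24*(72 + (4 - 5*√2)) = 63 + 24*(76 - 5*√2) = 63 + (1824 - 120*√2) = 1887 - 120*√2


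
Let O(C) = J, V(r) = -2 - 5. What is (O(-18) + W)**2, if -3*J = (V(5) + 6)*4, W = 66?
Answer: 40804/9 ≈ 4533.8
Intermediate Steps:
V(r) = -7
J = 4/3 (J = -(-7 + 6)*4/3 = -(-1)*4/3 = -1/3*(-4) = 4/3 ≈ 1.3333)
O(C) = 4/3
(O(-18) + W)**2 = (4/3 + 66)**2 = (202/3)**2 = 40804/9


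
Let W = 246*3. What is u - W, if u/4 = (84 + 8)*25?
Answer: 8462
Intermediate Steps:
W = 738
u = 9200 (u = 4*((84 + 8)*25) = 4*(92*25) = 4*2300 = 9200)
u - W = 9200 - 1*738 = 9200 - 738 = 8462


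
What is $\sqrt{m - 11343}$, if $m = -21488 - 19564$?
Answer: $i \sqrt{52395} \approx 228.9 i$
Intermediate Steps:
$m = -41052$ ($m = -21488 - 19564 = -41052$)
$\sqrt{m - 11343} = \sqrt{-41052 - 11343} = \sqrt{-52395} = i \sqrt{52395}$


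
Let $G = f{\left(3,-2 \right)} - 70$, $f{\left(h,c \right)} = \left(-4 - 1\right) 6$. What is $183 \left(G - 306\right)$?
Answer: $-74298$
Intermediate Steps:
$f{\left(h,c \right)} = -30$ ($f{\left(h,c \right)} = \left(-5\right) 6 = -30$)
$G = -100$ ($G = -30 - 70 = -100$)
$183 \left(G - 306\right) = 183 \left(-100 - 306\right) = 183 \left(-406\right) = -74298$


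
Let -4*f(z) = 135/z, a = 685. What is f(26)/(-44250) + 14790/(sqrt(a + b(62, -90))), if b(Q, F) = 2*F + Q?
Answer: 9/306800 + 4930*sqrt(7)/21 ≈ 621.12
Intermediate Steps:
b(Q, F) = Q + 2*F
f(z) = -135/(4*z)
f(26)/(-44250) + 14790/(sqrt(a + b(62, -90))) = -135/4/26/(-44250) + 14790/(sqrt(685 + (62 + 2*(-90)))) = -135/4*1/26*(-1/44250) + 14790/(sqrt(685 + (62 - 180))) = -135/104*(-1/44250) + 14790/(sqrt(685 - 118)) = 9/306800 + 14790/(sqrt(567)) = 9/306800 + 14790/((9*sqrt(7))) = 9/306800 + 14790*(sqrt(7)/63) = 9/306800 + 4930*sqrt(7)/21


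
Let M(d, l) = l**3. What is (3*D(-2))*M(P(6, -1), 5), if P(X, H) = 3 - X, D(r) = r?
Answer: -750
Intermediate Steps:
(3*D(-2))*M(P(6, -1), 5) = (3*(-2))*5**3 = -6*125 = -750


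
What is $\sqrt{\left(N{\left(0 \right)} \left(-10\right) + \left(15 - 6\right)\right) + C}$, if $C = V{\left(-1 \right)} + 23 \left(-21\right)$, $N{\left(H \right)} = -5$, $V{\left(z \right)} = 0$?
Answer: $2 i \sqrt{106} \approx 20.591 i$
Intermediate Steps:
$C = -483$ ($C = 0 + 23 \left(-21\right) = 0 - 483 = -483$)
$\sqrt{\left(N{\left(0 \right)} \left(-10\right) + \left(15 - 6\right)\right) + C} = \sqrt{\left(\left(-5\right) \left(-10\right) + \left(15 - 6\right)\right) - 483} = \sqrt{\left(50 + \left(15 - 6\right)\right) - 483} = \sqrt{\left(50 + 9\right) - 483} = \sqrt{59 - 483} = \sqrt{-424} = 2 i \sqrt{106}$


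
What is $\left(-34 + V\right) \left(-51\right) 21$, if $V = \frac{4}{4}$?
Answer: $35343$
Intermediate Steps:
$V = 1$ ($V = 4 \cdot \frac{1}{4} = 1$)
$\left(-34 + V\right) \left(-51\right) 21 = \left(-34 + 1\right) \left(-51\right) 21 = \left(-33\right) \left(-51\right) 21 = 1683 \cdot 21 = 35343$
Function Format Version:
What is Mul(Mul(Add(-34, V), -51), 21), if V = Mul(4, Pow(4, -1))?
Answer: 35343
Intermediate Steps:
V = 1 (V = Mul(4, Rational(1, 4)) = 1)
Mul(Mul(Add(-34, V), -51), 21) = Mul(Mul(Add(-34, 1), -51), 21) = Mul(Mul(-33, -51), 21) = Mul(1683, 21) = 35343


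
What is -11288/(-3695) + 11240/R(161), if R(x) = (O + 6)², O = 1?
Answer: 42084912/181055 ≈ 232.44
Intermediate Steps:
R(x) = 49 (R(x) = (1 + 6)² = 7² = 49)
-11288/(-3695) + 11240/R(161) = -11288/(-3695) + 11240/49 = -11288*(-1/3695) + 11240*(1/49) = 11288/3695 + 11240/49 = 42084912/181055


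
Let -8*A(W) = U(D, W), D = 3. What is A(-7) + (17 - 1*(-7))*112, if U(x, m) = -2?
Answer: 10753/4 ≈ 2688.3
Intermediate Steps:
A(W) = ¼ (A(W) = -⅛*(-2) = ¼)
A(-7) + (17 - 1*(-7))*112 = ¼ + (17 - 1*(-7))*112 = ¼ + (17 + 7)*112 = ¼ + 24*112 = ¼ + 2688 = 10753/4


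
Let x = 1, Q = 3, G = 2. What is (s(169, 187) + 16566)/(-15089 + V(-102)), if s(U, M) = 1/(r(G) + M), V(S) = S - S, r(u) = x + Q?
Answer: -3164107/2881999 ≈ -1.0979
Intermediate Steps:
r(u) = 4 (r(u) = 1 + 3 = 4)
V(S) = 0
s(U, M) = 1/(4 + M)
(s(169, 187) + 16566)/(-15089 + V(-102)) = (1/(4 + 187) + 16566)/(-15089 + 0) = (1/191 + 16566)/(-15089) = (1/191 + 16566)*(-1/15089) = (3164107/191)*(-1/15089) = -3164107/2881999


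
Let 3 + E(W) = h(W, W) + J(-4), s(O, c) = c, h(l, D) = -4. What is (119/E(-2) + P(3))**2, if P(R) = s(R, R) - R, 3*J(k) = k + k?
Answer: 127449/841 ≈ 151.54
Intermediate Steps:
J(k) = 2*k/3 (J(k) = (k + k)/3 = (2*k)/3 = 2*k/3)
E(W) = -29/3 (E(W) = -3 + (-4 + (2/3)*(-4)) = -3 + (-4 - 8/3) = -3 - 20/3 = -29/3)
P(R) = 0 (P(R) = R - R = 0)
(119/E(-2) + P(3))**2 = (119/(-29/3) + 0)**2 = (119*(-3/29) + 0)**2 = (-357/29 + 0)**2 = (-357/29)**2 = 127449/841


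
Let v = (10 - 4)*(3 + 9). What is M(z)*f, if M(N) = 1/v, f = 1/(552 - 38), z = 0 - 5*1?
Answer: 1/37008 ≈ 2.7021e-5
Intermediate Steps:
z = -5 (z = 0 - 5 = -5)
v = 72 (v = 6*12 = 72)
f = 1/514 ≈ 0.0019455
M(N) = 1/72
M(z)*f = (1/72)*(1/514) = 1/37008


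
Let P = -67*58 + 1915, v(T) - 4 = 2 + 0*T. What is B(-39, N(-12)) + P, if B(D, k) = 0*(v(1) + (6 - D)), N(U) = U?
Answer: -1971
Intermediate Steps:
v(T) = 6 (v(T) = 4 + (2 + 0*T) = 4 + (2 + 0) = 4 + 2 = 6)
B(D, k) = 0 (B(D, k) = 0*(6 + (6 - D)) = 0*(12 - D) = 0)
P = -1971 (P = -3886 + 1915 = -1971)
B(-39, N(-12)) + P = 0 - 1971 = -1971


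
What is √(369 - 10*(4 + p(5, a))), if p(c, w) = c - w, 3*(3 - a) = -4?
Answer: √2901/3 ≈ 17.954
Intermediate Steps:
a = 13/3 (a = 3 - ⅓*(-4) = 3 + 4/3 = 13/3 ≈ 4.3333)
√(369 - 10*(4 + p(5, a))) = √(369 - 10*(4 + (5 - 1*13/3))) = √(369 - 10*(4 + (5 - 13/3))) = √(369 - 10*(4 + ⅔)) = √(369 - 10*14/3) = √(369 - 140/3) = √(967/3) = √2901/3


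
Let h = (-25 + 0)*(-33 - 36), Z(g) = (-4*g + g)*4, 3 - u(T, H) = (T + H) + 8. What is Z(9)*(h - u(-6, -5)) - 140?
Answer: -185792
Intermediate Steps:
u(T, H) = -5 - H - T (u(T, H) = 3 - ((T + H) + 8) = 3 - ((H + T) + 8) = 3 - (8 + H + T) = 3 + (-8 - H - T) = -5 - H - T)
Z(g) = -12*g (Z(g) = -3*g*4 = -12*g)
h = 1725 (h = -25*(-69) = 1725)
Z(9)*(h - u(-6, -5)) - 140 = (-12*9)*(1725 - (-5 - 1*(-5) - 1*(-6))) - 140 = -108*(1725 - (-5 + 5 + 6)) - 140 = -108*(1725 - 1*6) - 140 = -108*(1725 - 6) - 140 = -108*1719 - 140 = -185652 - 140 = -185792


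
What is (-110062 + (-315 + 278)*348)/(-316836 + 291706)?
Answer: 61469/12565 ≈ 4.8921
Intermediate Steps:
(-110062 + (-315 + 278)*348)/(-316836 + 291706) = (-110062 - 37*348)/(-25130) = (-110062 - 12876)*(-1/25130) = -122938*(-1/25130) = 61469/12565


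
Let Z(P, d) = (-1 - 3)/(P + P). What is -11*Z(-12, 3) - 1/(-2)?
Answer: -4/3 ≈ -1.3333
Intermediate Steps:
Z(P, d) = -2/P (Z(P, d) = -4*1/(2*P) = -2/P)
-11*Z(-12, 3) - 1/(-2) = -(-22)/(-12) - 1/(-2) = -(-22)*(-1)/12 - 1*(-½) = -11*⅙ + ½ = -11/6 + ½ = -4/3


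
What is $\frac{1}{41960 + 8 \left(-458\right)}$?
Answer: $\frac{1}{38296} \approx 2.6112 \cdot 10^{-5}$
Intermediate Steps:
$\frac{1}{41960 + 8 \left(-458\right)} = \frac{1}{41960 - 3664} = \frac{1}{38296}$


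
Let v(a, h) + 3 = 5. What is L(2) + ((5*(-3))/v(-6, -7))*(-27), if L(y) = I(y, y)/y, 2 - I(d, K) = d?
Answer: 405/2 ≈ 202.50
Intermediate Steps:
I(d, K) = 2 - d
v(a, h) = 2 (v(a, h) = -3 + 5 = 2)
L(y) = (2 - y)/y
L(2) + ((5*(-3))/v(-6, -7))*(-27) = (2 - 1*2)/2 + ((5*(-3))/2)*(-27) = (2 - 2)/2 - 15*1/2*(-27) = (1/2)*0 - 15/2*(-27) = 0 + 405/2 = 405/2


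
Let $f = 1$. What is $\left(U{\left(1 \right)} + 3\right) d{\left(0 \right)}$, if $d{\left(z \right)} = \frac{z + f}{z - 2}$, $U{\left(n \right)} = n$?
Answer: $-2$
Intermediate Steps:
$d{\left(z \right)} = \frac{1 + z}{-2 + z}$ ($d{\left(z \right)} = \frac{z + 1}{z - 2} = \frac{1 + z}{-2 + z}$)
$\left(U{\left(1 \right)} + 3\right) d{\left(0 \right)} = \left(1 + 3\right) \frac{1 + 0}{-2 + 0} = 4 \frac{1}{-2} \cdot 1 = 4 \left(\left(- \frac{1}{2}\right) 1\right) = 4 \left(- \frac{1}{2}\right) = -2$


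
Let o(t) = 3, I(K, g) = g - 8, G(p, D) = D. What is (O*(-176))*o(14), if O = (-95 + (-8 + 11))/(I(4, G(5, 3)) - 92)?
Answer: -48576/97 ≈ -500.78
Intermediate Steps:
I(K, g) = -8 + g
O = 92/97 (O = (-95 + (-8 + 11))/((-8 + 3) - 92) = (-95 + 3)/(-5 - 92) = -92/(-97) = -92*(-1/97) = 92/97 ≈ 0.94845)
(O*(-176))*o(14) = ((92/97)*(-176))*3 = -16192/97*3 = -48576/97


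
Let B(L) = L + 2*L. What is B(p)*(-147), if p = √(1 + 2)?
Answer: -441*√3 ≈ -763.83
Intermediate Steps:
p = √3 ≈ 1.7320
B(L) = 3*L
B(p)*(-147) = (3*√3)*(-147) = -441*√3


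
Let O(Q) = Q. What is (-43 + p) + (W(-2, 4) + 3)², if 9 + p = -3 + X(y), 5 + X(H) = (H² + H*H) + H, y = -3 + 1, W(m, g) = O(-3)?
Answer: -54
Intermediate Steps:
W(m, g) = -3
y = -2
X(H) = -5 + H + 2*H² (X(H) = -5 + ((H² + H*H) + H) = -5 + ((H² + H²) + H) = -5 + (2*H² + H) = -5 + (H + 2*H²) = -5 + H + 2*H²)
p = -11 (p = -9 + (-3 + (-5 - 2 + 2*(-2)²)) = -9 + (-3 + (-5 - 2 + 2*4)) = -9 + (-3 + (-5 - 2 + 8)) = -9 + (-3 + 1) = -9 - 2 = -11)
(-43 + p) + (W(-2, 4) + 3)² = (-43 - 11) + (-3 + 3)² = -54 + 0² = -54 + 0 = -54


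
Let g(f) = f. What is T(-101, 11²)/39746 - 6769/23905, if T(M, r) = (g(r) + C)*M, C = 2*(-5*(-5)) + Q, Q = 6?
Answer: -99484337/135732590 ≈ -0.73294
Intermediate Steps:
C = 56 (C = 2*(-5*(-5)) + 6 = 2*25 + 6 = 50 + 6 = 56)
T(M, r) = M*(56 + r) (T(M, r) = (r + 56)*M = (56 + r)*M = M*(56 + r))
T(-101, 11²)/39746 - 6769/23905 = -101*(56 + 11²)/39746 - 6769/23905 = -101*(56 + 121)*(1/39746) - 6769*1/23905 = -101*177*(1/39746) - 967/3415 = -17877*1/39746 - 967/3415 = -17877/39746 - 967/3415 = -99484337/135732590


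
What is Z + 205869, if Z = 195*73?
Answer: 220104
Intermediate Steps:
Z = 14235
Z + 205869 = 14235 + 205869 = 220104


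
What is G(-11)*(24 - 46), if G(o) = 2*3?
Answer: -132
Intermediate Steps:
G(o) = 6
G(-11)*(24 - 46) = 6*(24 - 46) = 6*(-22) = -132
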